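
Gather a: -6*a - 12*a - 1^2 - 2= -18*a - 3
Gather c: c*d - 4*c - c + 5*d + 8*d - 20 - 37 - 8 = c*(d - 5) + 13*d - 65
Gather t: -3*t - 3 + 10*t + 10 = 7*t + 7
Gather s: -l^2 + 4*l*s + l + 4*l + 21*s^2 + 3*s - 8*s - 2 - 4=-l^2 + 5*l + 21*s^2 + s*(4*l - 5) - 6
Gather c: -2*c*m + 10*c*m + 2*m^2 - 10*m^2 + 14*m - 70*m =8*c*m - 8*m^2 - 56*m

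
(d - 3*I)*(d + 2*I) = d^2 - I*d + 6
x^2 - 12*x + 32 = (x - 8)*(x - 4)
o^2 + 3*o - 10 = (o - 2)*(o + 5)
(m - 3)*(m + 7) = m^2 + 4*m - 21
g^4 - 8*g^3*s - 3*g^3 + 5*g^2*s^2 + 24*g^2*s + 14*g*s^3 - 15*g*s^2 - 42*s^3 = (g - 3)*(g - 7*s)*(g - 2*s)*(g + s)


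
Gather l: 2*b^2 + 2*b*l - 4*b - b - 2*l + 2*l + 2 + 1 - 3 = 2*b^2 + 2*b*l - 5*b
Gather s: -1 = -1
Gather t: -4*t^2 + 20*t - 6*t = -4*t^2 + 14*t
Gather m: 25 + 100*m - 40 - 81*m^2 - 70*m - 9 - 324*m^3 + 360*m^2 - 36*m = -324*m^3 + 279*m^2 - 6*m - 24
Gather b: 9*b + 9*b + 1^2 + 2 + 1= 18*b + 4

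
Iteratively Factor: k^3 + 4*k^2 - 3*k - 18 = (k + 3)*(k^2 + k - 6) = (k - 2)*(k + 3)*(k + 3)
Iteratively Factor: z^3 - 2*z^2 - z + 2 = (z - 2)*(z^2 - 1) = (z - 2)*(z - 1)*(z + 1)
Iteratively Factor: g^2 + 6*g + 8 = (g + 2)*(g + 4)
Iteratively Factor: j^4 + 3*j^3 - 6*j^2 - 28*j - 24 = (j + 2)*(j^3 + j^2 - 8*j - 12) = (j + 2)^2*(j^2 - j - 6) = (j + 2)^3*(j - 3)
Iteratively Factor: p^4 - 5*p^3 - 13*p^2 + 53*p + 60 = (p + 3)*(p^3 - 8*p^2 + 11*p + 20) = (p - 4)*(p + 3)*(p^2 - 4*p - 5) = (p - 5)*(p - 4)*(p + 3)*(p + 1)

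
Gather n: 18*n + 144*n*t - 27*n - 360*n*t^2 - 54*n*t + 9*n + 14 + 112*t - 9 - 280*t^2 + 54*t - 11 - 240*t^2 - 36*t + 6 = n*(-360*t^2 + 90*t) - 520*t^2 + 130*t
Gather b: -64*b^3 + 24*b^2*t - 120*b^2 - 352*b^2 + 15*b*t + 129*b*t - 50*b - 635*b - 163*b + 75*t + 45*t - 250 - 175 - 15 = -64*b^3 + b^2*(24*t - 472) + b*(144*t - 848) + 120*t - 440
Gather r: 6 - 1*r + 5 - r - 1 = 10 - 2*r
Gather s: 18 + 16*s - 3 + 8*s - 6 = 24*s + 9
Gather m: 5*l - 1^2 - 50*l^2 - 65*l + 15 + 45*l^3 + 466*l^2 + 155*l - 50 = 45*l^3 + 416*l^2 + 95*l - 36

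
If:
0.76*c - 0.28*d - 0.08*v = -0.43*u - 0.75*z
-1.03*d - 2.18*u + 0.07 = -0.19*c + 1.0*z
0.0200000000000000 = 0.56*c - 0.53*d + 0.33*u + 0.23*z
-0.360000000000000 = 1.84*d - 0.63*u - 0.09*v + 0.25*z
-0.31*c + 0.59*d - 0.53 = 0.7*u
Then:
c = -0.52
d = -0.25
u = -0.74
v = 9.18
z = 1.83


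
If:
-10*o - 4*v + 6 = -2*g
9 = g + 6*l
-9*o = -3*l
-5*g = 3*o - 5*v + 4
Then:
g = -153/59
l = 114/59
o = 38/59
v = -83/59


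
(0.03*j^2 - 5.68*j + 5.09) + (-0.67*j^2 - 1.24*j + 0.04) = -0.64*j^2 - 6.92*j + 5.13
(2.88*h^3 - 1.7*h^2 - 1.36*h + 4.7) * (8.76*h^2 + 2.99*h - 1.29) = 25.2288*h^5 - 6.2808*h^4 - 20.7118*h^3 + 39.2986*h^2 + 15.8074*h - 6.063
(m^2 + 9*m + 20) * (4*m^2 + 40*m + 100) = 4*m^4 + 76*m^3 + 540*m^2 + 1700*m + 2000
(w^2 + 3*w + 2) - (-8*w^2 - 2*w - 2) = 9*w^2 + 5*w + 4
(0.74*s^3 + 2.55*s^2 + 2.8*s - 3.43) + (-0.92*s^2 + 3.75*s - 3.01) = 0.74*s^3 + 1.63*s^2 + 6.55*s - 6.44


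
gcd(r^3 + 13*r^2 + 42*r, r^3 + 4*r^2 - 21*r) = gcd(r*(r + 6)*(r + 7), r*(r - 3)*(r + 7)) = r^2 + 7*r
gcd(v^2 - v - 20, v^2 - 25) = v - 5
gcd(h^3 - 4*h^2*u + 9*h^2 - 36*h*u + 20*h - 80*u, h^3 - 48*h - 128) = h + 4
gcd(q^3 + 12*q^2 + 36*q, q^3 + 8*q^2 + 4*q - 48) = q + 6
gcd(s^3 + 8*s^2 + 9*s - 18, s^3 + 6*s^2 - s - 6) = s^2 + 5*s - 6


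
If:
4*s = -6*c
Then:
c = -2*s/3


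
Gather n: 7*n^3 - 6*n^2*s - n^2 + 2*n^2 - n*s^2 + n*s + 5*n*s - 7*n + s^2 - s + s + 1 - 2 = 7*n^3 + n^2*(1 - 6*s) + n*(-s^2 + 6*s - 7) + s^2 - 1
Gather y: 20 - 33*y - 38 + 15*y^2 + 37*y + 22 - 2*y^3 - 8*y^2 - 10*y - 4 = -2*y^3 + 7*y^2 - 6*y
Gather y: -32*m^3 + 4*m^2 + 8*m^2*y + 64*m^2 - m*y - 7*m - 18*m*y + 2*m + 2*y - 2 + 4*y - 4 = -32*m^3 + 68*m^2 - 5*m + y*(8*m^2 - 19*m + 6) - 6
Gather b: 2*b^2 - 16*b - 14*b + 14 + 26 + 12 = 2*b^2 - 30*b + 52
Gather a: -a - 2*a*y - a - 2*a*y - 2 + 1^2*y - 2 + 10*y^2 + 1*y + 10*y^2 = a*(-4*y - 2) + 20*y^2 + 2*y - 4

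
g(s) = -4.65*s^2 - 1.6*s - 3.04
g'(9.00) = -85.30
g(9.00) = -394.09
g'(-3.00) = 26.30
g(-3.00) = -40.09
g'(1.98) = -20.01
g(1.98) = -24.44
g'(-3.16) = 27.79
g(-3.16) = -44.42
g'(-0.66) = 4.54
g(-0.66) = -4.01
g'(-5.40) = 48.62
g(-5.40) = -129.99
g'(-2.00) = 17.00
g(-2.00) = -18.44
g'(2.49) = -24.76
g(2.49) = -35.85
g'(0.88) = -9.78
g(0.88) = -8.05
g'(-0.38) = 1.93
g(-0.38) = -3.10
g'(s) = -9.3*s - 1.6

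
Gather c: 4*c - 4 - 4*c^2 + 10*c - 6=-4*c^2 + 14*c - 10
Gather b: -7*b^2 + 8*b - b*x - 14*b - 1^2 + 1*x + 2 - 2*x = -7*b^2 + b*(-x - 6) - x + 1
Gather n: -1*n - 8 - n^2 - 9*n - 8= -n^2 - 10*n - 16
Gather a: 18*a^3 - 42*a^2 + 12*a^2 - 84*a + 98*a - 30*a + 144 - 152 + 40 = 18*a^3 - 30*a^2 - 16*a + 32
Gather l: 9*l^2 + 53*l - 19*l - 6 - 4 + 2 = 9*l^2 + 34*l - 8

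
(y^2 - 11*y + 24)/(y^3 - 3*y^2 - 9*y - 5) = (-y^2 + 11*y - 24)/(-y^3 + 3*y^2 + 9*y + 5)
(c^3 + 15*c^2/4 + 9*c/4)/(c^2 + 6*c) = (4*c^2 + 15*c + 9)/(4*(c + 6))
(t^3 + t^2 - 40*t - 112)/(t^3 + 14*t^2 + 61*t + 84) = (t^2 - 3*t - 28)/(t^2 + 10*t + 21)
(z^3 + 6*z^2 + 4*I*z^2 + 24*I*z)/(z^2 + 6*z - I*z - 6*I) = z*(z + 4*I)/(z - I)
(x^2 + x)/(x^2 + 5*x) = (x + 1)/(x + 5)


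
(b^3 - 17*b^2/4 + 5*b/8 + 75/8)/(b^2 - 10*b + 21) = (8*b^2 - 10*b - 25)/(8*(b - 7))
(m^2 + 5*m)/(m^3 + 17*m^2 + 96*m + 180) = m/(m^2 + 12*m + 36)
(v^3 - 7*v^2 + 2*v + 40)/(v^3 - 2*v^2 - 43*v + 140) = (v + 2)/(v + 7)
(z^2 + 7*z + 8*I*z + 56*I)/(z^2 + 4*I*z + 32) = (z + 7)/(z - 4*I)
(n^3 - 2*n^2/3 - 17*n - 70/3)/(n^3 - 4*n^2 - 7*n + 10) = (n + 7/3)/(n - 1)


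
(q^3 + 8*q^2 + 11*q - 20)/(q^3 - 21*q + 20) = (q + 4)/(q - 4)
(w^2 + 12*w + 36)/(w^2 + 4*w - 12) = (w + 6)/(w - 2)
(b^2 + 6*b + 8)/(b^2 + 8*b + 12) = (b + 4)/(b + 6)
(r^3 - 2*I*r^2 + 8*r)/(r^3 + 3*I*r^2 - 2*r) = (r - 4*I)/(r + I)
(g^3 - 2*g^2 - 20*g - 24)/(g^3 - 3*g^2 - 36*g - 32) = (-g^3 + 2*g^2 + 20*g + 24)/(-g^3 + 3*g^2 + 36*g + 32)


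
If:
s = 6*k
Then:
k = s/6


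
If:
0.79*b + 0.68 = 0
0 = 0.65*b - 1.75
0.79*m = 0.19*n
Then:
No Solution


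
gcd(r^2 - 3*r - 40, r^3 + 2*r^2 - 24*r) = 1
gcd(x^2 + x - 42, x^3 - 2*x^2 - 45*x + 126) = x^2 + x - 42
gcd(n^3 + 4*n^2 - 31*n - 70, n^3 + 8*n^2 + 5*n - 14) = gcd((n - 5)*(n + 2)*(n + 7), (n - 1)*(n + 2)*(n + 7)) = n^2 + 9*n + 14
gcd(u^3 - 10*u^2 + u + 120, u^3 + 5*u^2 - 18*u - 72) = u + 3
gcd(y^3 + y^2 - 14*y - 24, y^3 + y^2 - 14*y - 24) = y^3 + y^2 - 14*y - 24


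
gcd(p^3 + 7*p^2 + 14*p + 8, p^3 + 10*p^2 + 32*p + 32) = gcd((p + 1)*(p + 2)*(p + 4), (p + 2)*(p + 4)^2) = p^2 + 6*p + 8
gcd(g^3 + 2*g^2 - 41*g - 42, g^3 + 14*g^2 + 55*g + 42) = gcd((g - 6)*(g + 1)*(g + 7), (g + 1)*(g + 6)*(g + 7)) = g^2 + 8*g + 7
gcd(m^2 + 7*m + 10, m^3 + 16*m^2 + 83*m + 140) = m + 5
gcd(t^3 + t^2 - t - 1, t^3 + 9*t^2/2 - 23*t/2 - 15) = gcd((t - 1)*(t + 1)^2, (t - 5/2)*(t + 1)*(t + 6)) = t + 1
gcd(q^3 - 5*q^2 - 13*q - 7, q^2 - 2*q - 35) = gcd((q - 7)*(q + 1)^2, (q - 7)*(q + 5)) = q - 7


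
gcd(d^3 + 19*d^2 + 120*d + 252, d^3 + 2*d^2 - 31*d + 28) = d + 7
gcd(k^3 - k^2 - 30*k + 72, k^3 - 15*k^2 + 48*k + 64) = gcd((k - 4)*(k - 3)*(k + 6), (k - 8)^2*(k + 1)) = 1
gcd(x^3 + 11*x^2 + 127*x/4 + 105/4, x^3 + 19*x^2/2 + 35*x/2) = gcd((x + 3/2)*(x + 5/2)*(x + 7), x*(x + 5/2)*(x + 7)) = x^2 + 19*x/2 + 35/2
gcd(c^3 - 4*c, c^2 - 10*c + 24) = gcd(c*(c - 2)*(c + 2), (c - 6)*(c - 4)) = 1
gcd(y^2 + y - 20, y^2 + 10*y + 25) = y + 5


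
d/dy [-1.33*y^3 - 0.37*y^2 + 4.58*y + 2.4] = -3.99*y^2 - 0.74*y + 4.58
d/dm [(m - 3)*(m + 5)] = 2*m + 2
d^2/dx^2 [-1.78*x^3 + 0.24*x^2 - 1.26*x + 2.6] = 0.48 - 10.68*x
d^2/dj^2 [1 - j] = 0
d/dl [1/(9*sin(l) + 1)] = -9*cos(l)/(9*sin(l) + 1)^2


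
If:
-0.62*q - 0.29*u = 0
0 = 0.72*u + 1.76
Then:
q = 1.14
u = -2.44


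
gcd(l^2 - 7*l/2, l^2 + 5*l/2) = l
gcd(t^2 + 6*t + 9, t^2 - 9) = t + 3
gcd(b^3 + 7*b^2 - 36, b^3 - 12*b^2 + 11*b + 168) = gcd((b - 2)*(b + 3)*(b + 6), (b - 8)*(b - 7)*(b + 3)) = b + 3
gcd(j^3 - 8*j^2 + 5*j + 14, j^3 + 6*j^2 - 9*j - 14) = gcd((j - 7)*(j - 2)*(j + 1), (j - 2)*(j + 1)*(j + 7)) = j^2 - j - 2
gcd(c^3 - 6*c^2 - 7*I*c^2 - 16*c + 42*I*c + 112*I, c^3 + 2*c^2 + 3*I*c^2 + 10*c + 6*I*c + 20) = c + 2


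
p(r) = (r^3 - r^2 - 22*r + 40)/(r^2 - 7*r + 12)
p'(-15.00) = 0.98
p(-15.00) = -9.44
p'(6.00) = 0.11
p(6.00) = 14.67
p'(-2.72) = 0.76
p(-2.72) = 1.88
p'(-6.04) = 0.90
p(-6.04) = -0.92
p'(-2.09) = 0.69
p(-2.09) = 2.34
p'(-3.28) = 0.80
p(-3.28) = 1.45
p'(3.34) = -68.20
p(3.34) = 32.87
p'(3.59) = -21.98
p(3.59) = 23.15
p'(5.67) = -0.12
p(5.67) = 14.67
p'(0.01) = 0.11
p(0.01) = 3.33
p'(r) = (7 - 2*r)*(r^3 - r^2 - 22*r + 40)/(r^2 - 7*r + 12)^2 + (3*r^2 - 2*r - 22)/(r^2 - 7*r + 12)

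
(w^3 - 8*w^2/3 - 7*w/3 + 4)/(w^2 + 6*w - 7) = (w^2 - 5*w/3 - 4)/(w + 7)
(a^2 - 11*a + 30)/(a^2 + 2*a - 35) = (a - 6)/(a + 7)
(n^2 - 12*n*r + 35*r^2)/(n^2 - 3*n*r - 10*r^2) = (n - 7*r)/(n + 2*r)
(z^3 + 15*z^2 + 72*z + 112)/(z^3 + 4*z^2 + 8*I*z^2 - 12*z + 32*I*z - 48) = (z^2 + 11*z + 28)/(z^2 + 8*I*z - 12)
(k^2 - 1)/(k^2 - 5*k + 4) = (k + 1)/(k - 4)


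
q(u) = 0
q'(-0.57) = 0.00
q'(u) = 0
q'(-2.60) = 0.00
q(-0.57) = 0.00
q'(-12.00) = 0.00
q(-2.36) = 0.00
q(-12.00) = 0.00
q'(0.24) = 0.00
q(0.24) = 0.00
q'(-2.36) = 0.00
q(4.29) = 0.00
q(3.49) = 0.00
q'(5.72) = 0.00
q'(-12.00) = 0.00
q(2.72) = 0.00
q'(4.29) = 0.00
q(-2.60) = 0.00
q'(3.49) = 0.00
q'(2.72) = 0.00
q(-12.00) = 0.00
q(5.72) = 0.00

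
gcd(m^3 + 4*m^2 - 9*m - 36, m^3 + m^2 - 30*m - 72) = m^2 + 7*m + 12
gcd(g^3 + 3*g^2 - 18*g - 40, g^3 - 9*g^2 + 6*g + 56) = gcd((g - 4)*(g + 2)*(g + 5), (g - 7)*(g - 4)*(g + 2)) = g^2 - 2*g - 8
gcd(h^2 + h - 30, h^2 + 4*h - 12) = h + 6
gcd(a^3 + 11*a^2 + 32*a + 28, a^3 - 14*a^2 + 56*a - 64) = 1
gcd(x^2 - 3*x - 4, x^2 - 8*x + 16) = x - 4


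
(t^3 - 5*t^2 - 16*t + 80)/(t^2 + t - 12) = (t^2 - 9*t + 20)/(t - 3)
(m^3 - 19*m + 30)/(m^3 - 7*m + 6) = (m^3 - 19*m + 30)/(m^3 - 7*m + 6)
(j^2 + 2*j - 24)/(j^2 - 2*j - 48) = (j - 4)/(j - 8)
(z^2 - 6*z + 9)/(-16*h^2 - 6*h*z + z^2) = (-z^2 + 6*z - 9)/(16*h^2 + 6*h*z - z^2)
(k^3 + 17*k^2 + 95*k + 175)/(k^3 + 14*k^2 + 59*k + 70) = (k + 5)/(k + 2)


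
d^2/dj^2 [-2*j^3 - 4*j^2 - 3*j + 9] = -12*j - 8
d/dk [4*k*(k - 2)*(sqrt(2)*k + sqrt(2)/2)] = sqrt(2)*(12*k^2 - 12*k - 4)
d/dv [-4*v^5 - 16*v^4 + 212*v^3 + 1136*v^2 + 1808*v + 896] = -20*v^4 - 64*v^3 + 636*v^2 + 2272*v + 1808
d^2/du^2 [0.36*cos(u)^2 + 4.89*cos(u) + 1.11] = -4.89*cos(u) - 0.72*cos(2*u)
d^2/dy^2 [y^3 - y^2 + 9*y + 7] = 6*y - 2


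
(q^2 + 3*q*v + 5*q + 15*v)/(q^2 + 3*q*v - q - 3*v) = (q + 5)/(q - 1)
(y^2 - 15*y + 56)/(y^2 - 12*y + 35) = (y - 8)/(y - 5)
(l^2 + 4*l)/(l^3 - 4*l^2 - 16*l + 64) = l/(l^2 - 8*l + 16)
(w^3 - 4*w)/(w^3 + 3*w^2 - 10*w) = (w + 2)/(w + 5)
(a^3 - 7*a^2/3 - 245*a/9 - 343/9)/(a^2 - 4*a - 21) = (9*a^2 + 42*a + 49)/(9*(a + 3))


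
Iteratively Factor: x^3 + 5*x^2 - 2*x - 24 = (x + 4)*(x^2 + x - 6) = (x + 3)*(x + 4)*(x - 2)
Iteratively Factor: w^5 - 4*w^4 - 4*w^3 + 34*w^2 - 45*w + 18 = (w - 3)*(w^4 - w^3 - 7*w^2 + 13*w - 6) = (w - 3)*(w - 2)*(w^3 + w^2 - 5*w + 3) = (w - 3)*(w - 2)*(w + 3)*(w^2 - 2*w + 1) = (w - 3)*(w - 2)*(w - 1)*(w + 3)*(w - 1)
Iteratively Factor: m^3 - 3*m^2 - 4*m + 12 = (m - 2)*(m^2 - m - 6) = (m - 2)*(m + 2)*(m - 3)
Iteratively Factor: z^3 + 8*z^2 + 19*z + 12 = (z + 4)*(z^2 + 4*z + 3) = (z + 3)*(z + 4)*(z + 1)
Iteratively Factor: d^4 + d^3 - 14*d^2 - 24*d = (d + 3)*(d^3 - 2*d^2 - 8*d) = (d - 4)*(d + 3)*(d^2 + 2*d) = (d - 4)*(d + 2)*(d + 3)*(d)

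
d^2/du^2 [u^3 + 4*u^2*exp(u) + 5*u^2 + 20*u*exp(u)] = 4*u^2*exp(u) + 36*u*exp(u) + 6*u + 48*exp(u) + 10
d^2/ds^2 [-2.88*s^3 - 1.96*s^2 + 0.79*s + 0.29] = -17.28*s - 3.92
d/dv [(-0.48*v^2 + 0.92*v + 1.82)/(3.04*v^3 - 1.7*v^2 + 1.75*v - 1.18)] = (1.4592*v^4 - 5.5936*v^3 - 15.8744*v^2 + 7.3208*v - 4.2706)/(9.2416*v^6 - 10.336*v^5 + 13.53*v^4 - 13.1244*v^3 + 7.0745*v^2 - 4.13*v + 1.3924)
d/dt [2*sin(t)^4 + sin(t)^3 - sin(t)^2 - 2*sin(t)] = (8*sin(t)^3 + 3*sin(t)^2 - 2*sin(t) - 2)*cos(t)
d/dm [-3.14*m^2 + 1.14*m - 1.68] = 1.14 - 6.28*m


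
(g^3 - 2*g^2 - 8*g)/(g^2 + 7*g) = (g^2 - 2*g - 8)/(g + 7)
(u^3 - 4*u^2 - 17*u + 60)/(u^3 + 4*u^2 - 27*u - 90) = (u^2 + u - 12)/(u^2 + 9*u + 18)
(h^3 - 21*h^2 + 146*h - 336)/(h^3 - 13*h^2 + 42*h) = (h - 8)/h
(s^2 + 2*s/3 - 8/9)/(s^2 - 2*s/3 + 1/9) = (9*s^2 + 6*s - 8)/(9*s^2 - 6*s + 1)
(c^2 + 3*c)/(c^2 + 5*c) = (c + 3)/(c + 5)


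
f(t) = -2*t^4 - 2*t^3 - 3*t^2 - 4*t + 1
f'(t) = -8*t^3 - 6*t^2 - 6*t - 4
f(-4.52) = -692.32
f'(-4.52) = 639.30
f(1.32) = -20.18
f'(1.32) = -40.77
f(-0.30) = 1.97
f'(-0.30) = -2.52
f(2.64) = -164.42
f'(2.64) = -208.86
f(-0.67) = 2.53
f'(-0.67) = -0.27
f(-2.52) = -56.62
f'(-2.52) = 101.04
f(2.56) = -148.35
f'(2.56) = -192.90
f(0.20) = 0.06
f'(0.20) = -5.50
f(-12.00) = -38399.00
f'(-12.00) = 13028.00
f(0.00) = 1.00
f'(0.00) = -4.00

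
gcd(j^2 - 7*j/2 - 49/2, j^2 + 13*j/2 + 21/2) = j + 7/2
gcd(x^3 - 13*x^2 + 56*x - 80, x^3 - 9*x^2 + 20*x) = x^2 - 9*x + 20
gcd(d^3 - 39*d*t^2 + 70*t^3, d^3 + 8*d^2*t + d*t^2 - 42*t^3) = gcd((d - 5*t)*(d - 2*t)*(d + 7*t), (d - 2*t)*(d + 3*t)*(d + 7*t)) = -d^2 - 5*d*t + 14*t^2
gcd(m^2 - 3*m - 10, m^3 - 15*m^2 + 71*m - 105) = m - 5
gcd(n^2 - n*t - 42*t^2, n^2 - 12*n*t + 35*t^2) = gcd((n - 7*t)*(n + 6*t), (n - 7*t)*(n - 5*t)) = -n + 7*t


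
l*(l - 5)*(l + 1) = l^3 - 4*l^2 - 5*l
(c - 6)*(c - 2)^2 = c^3 - 10*c^2 + 28*c - 24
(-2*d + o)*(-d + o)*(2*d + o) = 4*d^3 - 4*d^2*o - d*o^2 + o^3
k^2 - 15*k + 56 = (k - 8)*(k - 7)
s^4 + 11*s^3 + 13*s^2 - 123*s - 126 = (s - 3)*(s + 1)*(s + 6)*(s + 7)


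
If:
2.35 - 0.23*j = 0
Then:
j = 10.22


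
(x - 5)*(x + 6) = x^2 + x - 30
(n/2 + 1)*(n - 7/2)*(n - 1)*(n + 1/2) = n^4/2 - n^3 - 27*n^2/8 + 17*n/8 + 7/4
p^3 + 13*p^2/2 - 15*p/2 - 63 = (p - 3)*(p + 7/2)*(p + 6)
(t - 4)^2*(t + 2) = t^3 - 6*t^2 + 32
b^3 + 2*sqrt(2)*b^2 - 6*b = b*(b - sqrt(2))*(b + 3*sqrt(2))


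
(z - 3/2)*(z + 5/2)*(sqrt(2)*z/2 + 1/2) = sqrt(2)*z^3/2 + z^2/2 + sqrt(2)*z^2/2 - 15*sqrt(2)*z/8 + z/2 - 15/8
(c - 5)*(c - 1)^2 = c^3 - 7*c^2 + 11*c - 5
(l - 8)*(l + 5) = l^2 - 3*l - 40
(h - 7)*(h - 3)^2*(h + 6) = h^4 - 7*h^3 - 27*h^2 + 243*h - 378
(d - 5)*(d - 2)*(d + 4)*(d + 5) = d^4 + 2*d^3 - 33*d^2 - 50*d + 200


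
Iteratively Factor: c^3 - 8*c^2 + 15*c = (c)*(c^2 - 8*c + 15) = c*(c - 3)*(c - 5)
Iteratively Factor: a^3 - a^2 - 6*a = (a)*(a^2 - a - 6) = a*(a + 2)*(a - 3)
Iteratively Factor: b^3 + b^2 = (b)*(b^2 + b) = b*(b + 1)*(b)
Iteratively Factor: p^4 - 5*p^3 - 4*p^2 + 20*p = (p - 5)*(p^3 - 4*p) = (p - 5)*(p + 2)*(p^2 - 2*p) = p*(p - 5)*(p + 2)*(p - 2)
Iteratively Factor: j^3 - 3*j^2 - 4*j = (j + 1)*(j^2 - 4*j) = j*(j + 1)*(j - 4)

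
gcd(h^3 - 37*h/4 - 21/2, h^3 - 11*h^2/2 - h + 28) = h^2 - 3*h/2 - 7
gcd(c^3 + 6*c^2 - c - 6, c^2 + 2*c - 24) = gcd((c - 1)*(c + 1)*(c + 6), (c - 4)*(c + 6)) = c + 6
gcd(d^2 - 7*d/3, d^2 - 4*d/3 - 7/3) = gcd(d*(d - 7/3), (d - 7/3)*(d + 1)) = d - 7/3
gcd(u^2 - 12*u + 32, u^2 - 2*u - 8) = u - 4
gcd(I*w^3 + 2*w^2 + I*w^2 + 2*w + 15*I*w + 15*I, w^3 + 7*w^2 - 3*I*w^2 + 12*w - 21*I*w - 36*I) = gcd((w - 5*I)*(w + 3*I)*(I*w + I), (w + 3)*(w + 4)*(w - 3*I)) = 1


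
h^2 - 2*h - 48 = (h - 8)*(h + 6)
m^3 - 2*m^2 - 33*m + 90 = (m - 5)*(m - 3)*(m + 6)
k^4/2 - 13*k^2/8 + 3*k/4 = k*(k/2 + 1)*(k - 3/2)*(k - 1/2)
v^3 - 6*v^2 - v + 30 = (v - 5)*(v - 3)*(v + 2)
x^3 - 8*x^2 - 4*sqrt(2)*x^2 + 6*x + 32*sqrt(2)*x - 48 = (x - 8)*(x - 3*sqrt(2))*(x - sqrt(2))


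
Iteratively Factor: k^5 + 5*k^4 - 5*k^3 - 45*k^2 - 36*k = (k)*(k^4 + 5*k^3 - 5*k^2 - 45*k - 36) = k*(k - 3)*(k^3 + 8*k^2 + 19*k + 12) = k*(k - 3)*(k + 3)*(k^2 + 5*k + 4) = k*(k - 3)*(k + 3)*(k + 4)*(k + 1)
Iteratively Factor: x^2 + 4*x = (x)*(x + 4)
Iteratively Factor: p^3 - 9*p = (p)*(p^2 - 9) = p*(p + 3)*(p - 3)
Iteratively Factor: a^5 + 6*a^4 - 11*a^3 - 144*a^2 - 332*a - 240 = (a + 2)*(a^4 + 4*a^3 - 19*a^2 - 106*a - 120) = (a + 2)*(a + 3)*(a^3 + a^2 - 22*a - 40) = (a + 2)^2*(a + 3)*(a^2 - a - 20) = (a - 5)*(a + 2)^2*(a + 3)*(a + 4)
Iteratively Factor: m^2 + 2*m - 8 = (m - 2)*(m + 4)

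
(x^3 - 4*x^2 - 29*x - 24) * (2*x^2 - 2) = 2*x^5 - 8*x^4 - 60*x^3 - 40*x^2 + 58*x + 48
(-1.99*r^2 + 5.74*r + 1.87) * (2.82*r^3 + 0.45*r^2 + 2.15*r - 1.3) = -5.6118*r^5 + 15.2913*r^4 + 3.5779*r^3 + 15.7695*r^2 - 3.4415*r - 2.431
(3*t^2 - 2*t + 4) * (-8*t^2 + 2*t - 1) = -24*t^4 + 22*t^3 - 39*t^2 + 10*t - 4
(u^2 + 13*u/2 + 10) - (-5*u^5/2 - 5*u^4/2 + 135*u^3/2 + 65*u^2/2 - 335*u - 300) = 5*u^5/2 + 5*u^4/2 - 135*u^3/2 - 63*u^2/2 + 683*u/2 + 310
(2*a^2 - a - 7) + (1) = 2*a^2 - a - 6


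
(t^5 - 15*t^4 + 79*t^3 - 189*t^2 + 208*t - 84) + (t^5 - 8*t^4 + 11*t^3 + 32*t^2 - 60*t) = 2*t^5 - 23*t^4 + 90*t^3 - 157*t^2 + 148*t - 84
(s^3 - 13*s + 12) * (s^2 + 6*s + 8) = s^5 + 6*s^4 - 5*s^3 - 66*s^2 - 32*s + 96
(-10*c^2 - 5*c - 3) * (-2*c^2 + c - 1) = 20*c^4 + 11*c^2 + 2*c + 3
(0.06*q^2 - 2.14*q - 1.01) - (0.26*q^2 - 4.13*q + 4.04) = -0.2*q^2 + 1.99*q - 5.05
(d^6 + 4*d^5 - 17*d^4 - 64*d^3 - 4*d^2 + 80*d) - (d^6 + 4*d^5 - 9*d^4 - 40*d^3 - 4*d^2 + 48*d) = -8*d^4 - 24*d^3 + 32*d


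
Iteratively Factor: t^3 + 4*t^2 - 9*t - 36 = (t + 4)*(t^2 - 9) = (t + 3)*(t + 4)*(t - 3)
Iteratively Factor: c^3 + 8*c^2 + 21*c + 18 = (c + 3)*(c^2 + 5*c + 6) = (c + 3)^2*(c + 2)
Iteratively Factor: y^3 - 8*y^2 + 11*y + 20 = (y - 4)*(y^2 - 4*y - 5) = (y - 4)*(y + 1)*(y - 5)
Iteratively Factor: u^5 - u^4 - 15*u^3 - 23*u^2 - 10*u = (u - 5)*(u^4 + 4*u^3 + 5*u^2 + 2*u) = (u - 5)*(u + 1)*(u^3 + 3*u^2 + 2*u) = (u - 5)*(u + 1)*(u + 2)*(u^2 + u) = u*(u - 5)*(u + 1)*(u + 2)*(u + 1)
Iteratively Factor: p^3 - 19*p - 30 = (p + 3)*(p^2 - 3*p - 10) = (p + 2)*(p + 3)*(p - 5)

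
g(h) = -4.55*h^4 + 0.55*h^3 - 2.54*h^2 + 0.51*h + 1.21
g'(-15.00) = 61872.96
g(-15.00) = -232777.94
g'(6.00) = -3901.77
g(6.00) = -5865.17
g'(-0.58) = 7.56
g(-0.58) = -0.56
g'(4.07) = -1219.86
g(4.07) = -1250.21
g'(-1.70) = 103.33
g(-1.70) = -47.70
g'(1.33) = -46.15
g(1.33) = -15.55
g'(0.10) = 0.00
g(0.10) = 1.24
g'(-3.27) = 671.14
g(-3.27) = -567.09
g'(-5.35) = 2861.89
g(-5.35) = -3886.02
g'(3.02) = -501.08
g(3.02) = -383.74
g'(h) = -18.2*h^3 + 1.65*h^2 - 5.08*h + 0.51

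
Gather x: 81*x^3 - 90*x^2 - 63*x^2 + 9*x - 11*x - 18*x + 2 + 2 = 81*x^3 - 153*x^2 - 20*x + 4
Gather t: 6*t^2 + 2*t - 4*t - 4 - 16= 6*t^2 - 2*t - 20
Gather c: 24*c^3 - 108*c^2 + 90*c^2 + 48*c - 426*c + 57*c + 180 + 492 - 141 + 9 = 24*c^3 - 18*c^2 - 321*c + 540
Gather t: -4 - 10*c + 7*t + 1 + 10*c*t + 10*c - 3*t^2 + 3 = -3*t^2 + t*(10*c + 7)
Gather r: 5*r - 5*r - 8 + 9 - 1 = 0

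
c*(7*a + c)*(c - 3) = 7*a*c^2 - 21*a*c + c^3 - 3*c^2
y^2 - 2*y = y*(y - 2)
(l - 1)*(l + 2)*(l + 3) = l^3 + 4*l^2 + l - 6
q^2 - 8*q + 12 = (q - 6)*(q - 2)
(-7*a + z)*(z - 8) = -7*a*z + 56*a + z^2 - 8*z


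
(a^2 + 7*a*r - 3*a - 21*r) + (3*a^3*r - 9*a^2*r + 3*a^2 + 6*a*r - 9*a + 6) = 3*a^3*r - 9*a^2*r + 4*a^2 + 13*a*r - 12*a - 21*r + 6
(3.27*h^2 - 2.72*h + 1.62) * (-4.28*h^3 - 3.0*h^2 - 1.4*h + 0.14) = -13.9956*h^5 + 1.8316*h^4 - 3.3516*h^3 - 0.594200000000001*h^2 - 2.6488*h + 0.2268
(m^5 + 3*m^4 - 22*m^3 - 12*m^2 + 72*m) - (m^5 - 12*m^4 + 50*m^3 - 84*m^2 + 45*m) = 15*m^4 - 72*m^3 + 72*m^2 + 27*m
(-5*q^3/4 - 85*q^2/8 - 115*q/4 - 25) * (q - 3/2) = -5*q^4/4 - 35*q^3/4 - 205*q^2/16 + 145*q/8 + 75/2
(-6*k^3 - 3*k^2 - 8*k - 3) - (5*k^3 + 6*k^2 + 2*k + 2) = -11*k^3 - 9*k^2 - 10*k - 5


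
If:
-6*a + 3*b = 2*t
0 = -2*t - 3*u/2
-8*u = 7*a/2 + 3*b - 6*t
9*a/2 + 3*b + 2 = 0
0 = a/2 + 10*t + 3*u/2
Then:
No Solution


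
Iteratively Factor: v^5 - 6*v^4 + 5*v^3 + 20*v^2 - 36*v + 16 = (v - 1)*(v^4 - 5*v^3 + 20*v - 16) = (v - 2)*(v - 1)*(v^3 - 3*v^2 - 6*v + 8) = (v - 4)*(v - 2)*(v - 1)*(v^2 + v - 2) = (v - 4)*(v - 2)*(v - 1)^2*(v + 2)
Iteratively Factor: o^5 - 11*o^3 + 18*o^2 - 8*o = (o - 2)*(o^4 + 2*o^3 - 7*o^2 + 4*o) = (o - 2)*(o + 4)*(o^3 - 2*o^2 + o) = o*(o - 2)*(o + 4)*(o^2 - 2*o + 1) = o*(o - 2)*(o - 1)*(o + 4)*(o - 1)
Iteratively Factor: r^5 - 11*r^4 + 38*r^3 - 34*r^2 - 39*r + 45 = (r - 5)*(r^4 - 6*r^3 + 8*r^2 + 6*r - 9) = (r - 5)*(r + 1)*(r^3 - 7*r^2 + 15*r - 9) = (r - 5)*(r - 1)*(r + 1)*(r^2 - 6*r + 9) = (r - 5)*(r - 3)*(r - 1)*(r + 1)*(r - 3)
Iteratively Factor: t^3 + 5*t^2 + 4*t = (t + 1)*(t^2 + 4*t) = (t + 1)*(t + 4)*(t)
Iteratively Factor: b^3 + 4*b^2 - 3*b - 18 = (b + 3)*(b^2 + b - 6) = (b - 2)*(b + 3)*(b + 3)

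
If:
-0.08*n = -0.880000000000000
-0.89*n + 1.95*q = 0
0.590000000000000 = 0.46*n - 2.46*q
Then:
No Solution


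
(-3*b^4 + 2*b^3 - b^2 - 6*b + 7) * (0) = 0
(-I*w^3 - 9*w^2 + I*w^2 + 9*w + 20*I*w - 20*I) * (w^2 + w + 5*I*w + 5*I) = -I*w^5 - 4*w^4 - 24*I*w^3 - 96*w^2 + 25*I*w + 100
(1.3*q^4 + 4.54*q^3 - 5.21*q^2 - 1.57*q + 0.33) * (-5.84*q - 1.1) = -7.592*q^5 - 27.9436*q^4 + 25.4324*q^3 + 14.8998*q^2 - 0.2002*q - 0.363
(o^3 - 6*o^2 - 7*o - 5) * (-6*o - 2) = -6*o^4 + 34*o^3 + 54*o^2 + 44*o + 10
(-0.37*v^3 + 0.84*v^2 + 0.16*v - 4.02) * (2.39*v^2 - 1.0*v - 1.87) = -0.8843*v^5 + 2.3776*v^4 + 0.2343*v^3 - 11.3386*v^2 + 3.7208*v + 7.5174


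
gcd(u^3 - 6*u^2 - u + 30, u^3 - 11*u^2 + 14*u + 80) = u^2 - 3*u - 10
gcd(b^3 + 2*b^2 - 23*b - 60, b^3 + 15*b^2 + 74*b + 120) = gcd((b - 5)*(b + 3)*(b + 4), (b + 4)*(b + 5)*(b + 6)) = b + 4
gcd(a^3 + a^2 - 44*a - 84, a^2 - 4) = a + 2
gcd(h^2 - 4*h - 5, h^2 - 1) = h + 1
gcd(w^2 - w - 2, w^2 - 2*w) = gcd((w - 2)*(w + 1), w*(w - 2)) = w - 2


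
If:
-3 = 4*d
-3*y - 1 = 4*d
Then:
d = -3/4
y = 2/3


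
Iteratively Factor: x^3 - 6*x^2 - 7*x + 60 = (x - 4)*(x^2 - 2*x - 15) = (x - 4)*(x + 3)*(x - 5)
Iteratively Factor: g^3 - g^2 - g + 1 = (g - 1)*(g^2 - 1) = (g - 1)*(g + 1)*(g - 1)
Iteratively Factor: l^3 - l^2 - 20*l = (l)*(l^2 - l - 20) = l*(l + 4)*(l - 5)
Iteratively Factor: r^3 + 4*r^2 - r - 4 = (r - 1)*(r^2 + 5*r + 4) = (r - 1)*(r + 1)*(r + 4)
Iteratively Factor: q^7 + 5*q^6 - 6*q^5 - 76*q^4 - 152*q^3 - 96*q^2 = (q + 2)*(q^6 + 3*q^5 - 12*q^4 - 52*q^3 - 48*q^2) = (q + 2)^2*(q^5 + q^4 - 14*q^3 - 24*q^2) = q*(q + 2)^2*(q^4 + q^3 - 14*q^2 - 24*q) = q*(q - 4)*(q + 2)^2*(q^3 + 5*q^2 + 6*q) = q^2*(q - 4)*(q + 2)^2*(q^2 + 5*q + 6) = q^2*(q - 4)*(q + 2)^3*(q + 3)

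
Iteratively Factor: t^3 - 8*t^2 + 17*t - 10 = (t - 5)*(t^2 - 3*t + 2) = (t - 5)*(t - 1)*(t - 2)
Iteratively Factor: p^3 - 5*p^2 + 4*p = (p)*(p^2 - 5*p + 4) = p*(p - 1)*(p - 4)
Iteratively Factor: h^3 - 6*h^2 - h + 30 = (h - 5)*(h^2 - h - 6) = (h - 5)*(h + 2)*(h - 3)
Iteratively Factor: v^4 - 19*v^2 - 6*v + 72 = (v - 2)*(v^3 + 2*v^2 - 15*v - 36) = (v - 2)*(v + 3)*(v^2 - v - 12) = (v - 4)*(v - 2)*(v + 3)*(v + 3)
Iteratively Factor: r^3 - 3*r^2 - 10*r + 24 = (r - 4)*(r^2 + r - 6) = (r - 4)*(r - 2)*(r + 3)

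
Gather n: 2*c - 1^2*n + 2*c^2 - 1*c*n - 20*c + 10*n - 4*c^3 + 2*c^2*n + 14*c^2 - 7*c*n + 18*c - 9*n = -4*c^3 + 16*c^2 + n*(2*c^2 - 8*c)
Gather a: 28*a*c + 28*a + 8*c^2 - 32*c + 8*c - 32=a*(28*c + 28) + 8*c^2 - 24*c - 32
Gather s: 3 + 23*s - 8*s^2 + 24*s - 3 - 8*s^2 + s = -16*s^2 + 48*s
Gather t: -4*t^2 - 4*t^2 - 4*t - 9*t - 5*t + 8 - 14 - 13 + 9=-8*t^2 - 18*t - 10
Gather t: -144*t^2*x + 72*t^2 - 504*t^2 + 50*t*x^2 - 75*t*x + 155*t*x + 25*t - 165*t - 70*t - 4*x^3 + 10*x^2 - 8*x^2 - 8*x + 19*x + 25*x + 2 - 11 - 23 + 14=t^2*(-144*x - 432) + t*(50*x^2 + 80*x - 210) - 4*x^3 + 2*x^2 + 36*x - 18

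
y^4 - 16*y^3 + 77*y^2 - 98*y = y*(y - 7)^2*(y - 2)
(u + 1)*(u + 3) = u^2 + 4*u + 3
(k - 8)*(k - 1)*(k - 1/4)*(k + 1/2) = k^4 - 35*k^3/4 + 45*k^2/8 + 25*k/8 - 1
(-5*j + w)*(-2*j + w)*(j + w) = 10*j^3 + 3*j^2*w - 6*j*w^2 + w^3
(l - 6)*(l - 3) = l^2 - 9*l + 18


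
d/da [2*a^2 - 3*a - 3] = 4*a - 3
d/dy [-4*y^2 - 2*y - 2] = -8*y - 2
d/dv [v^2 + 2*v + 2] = 2*v + 2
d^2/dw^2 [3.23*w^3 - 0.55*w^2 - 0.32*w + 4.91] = 19.38*w - 1.1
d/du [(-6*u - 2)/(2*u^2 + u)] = 2*(6*u^2 + 4*u + 1)/(u^2*(4*u^2 + 4*u + 1))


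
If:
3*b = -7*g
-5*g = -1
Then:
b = -7/15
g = 1/5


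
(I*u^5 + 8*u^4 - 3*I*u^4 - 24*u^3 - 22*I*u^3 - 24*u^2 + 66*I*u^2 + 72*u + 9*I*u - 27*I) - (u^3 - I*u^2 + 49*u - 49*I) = I*u^5 + 8*u^4 - 3*I*u^4 - 25*u^3 - 22*I*u^3 - 24*u^2 + 67*I*u^2 + 23*u + 9*I*u + 22*I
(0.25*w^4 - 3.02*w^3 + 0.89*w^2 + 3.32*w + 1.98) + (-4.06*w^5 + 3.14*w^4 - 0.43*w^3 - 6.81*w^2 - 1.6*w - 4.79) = -4.06*w^5 + 3.39*w^4 - 3.45*w^3 - 5.92*w^2 + 1.72*w - 2.81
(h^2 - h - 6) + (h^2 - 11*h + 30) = 2*h^2 - 12*h + 24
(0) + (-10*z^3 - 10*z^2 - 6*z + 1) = -10*z^3 - 10*z^2 - 6*z + 1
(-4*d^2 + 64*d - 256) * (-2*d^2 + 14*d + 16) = 8*d^4 - 184*d^3 + 1344*d^2 - 2560*d - 4096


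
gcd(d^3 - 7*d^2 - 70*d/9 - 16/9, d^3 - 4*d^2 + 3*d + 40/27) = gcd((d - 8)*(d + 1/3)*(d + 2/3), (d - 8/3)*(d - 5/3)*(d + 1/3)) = d + 1/3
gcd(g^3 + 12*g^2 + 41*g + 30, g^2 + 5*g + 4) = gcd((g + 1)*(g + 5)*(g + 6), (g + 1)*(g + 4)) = g + 1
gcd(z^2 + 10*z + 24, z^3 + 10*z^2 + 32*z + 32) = z + 4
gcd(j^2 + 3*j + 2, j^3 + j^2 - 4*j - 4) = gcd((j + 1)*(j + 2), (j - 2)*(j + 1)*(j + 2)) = j^2 + 3*j + 2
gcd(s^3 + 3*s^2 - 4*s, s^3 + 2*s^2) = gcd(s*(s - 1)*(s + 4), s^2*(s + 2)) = s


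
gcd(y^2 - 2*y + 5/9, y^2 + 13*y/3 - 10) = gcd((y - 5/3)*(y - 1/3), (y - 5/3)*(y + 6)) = y - 5/3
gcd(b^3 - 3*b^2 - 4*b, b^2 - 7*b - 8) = b + 1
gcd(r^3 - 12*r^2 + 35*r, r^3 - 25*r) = r^2 - 5*r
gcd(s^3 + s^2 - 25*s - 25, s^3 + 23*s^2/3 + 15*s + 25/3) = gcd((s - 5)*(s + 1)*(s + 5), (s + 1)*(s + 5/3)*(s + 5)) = s^2 + 6*s + 5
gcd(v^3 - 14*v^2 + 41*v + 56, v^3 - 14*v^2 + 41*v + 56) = v^3 - 14*v^2 + 41*v + 56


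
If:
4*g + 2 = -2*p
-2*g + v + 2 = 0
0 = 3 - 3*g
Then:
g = 1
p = -3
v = 0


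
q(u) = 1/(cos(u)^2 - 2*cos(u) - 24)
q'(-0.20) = 0.00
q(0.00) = -0.04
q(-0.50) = -0.04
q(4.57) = -0.04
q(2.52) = -0.05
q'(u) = (2*sin(u)*cos(u) - 2*sin(u))/(cos(u)^2 - 2*cos(u) - 24)^2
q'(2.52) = -0.00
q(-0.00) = -0.04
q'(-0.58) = 0.00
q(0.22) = -0.04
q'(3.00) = 0.00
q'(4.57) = 0.00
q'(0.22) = -0.00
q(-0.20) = -0.04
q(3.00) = -0.05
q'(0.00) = 0.00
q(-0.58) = -0.04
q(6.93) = -0.04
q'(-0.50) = 0.00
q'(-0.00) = 0.00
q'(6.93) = -0.00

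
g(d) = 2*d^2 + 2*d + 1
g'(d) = 4*d + 2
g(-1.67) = 3.24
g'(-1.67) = -4.68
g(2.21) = 15.19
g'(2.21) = 10.84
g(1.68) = 10.00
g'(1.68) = 8.72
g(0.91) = 4.48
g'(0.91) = 5.64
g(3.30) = 29.38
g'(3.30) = 15.20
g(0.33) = 1.88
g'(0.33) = 3.32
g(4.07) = 42.27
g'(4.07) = 18.28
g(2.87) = 23.21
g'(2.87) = 13.48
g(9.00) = 181.00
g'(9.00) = 38.00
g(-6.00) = 61.00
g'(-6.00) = -22.00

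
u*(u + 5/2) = u^2 + 5*u/2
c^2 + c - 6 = (c - 2)*(c + 3)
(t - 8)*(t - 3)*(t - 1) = t^3 - 12*t^2 + 35*t - 24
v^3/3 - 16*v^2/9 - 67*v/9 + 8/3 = (v/3 + 1)*(v - 8)*(v - 1/3)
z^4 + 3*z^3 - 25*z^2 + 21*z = z*(z - 3)*(z - 1)*(z + 7)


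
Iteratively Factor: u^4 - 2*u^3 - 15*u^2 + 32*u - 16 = (u + 4)*(u^3 - 6*u^2 + 9*u - 4) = (u - 4)*(u + 4)*(u^2 - 2*u + 1) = (u - 4)*(u - 1)*(u + 4)*(u - 1)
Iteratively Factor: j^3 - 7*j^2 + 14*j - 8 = (j - 4)*(j^2 - 3*j + 2) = (j - 4)*(j - 1)*(j - 2)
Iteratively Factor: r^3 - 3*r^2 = (r)*(r^2 - 3*r) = r*(r - 3)*(r)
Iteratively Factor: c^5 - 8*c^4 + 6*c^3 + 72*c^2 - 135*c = (c + 3)*(c^4 - 11*c^3 + 39*c^2 - 45*c) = (c - 5)*(c + 3)*(c^3 - 6*c^2 + 9*c) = (c - 5)*(c - 3)*(c + 3)*(c^2 - 3*c) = (c - 5)*(c - 3)^2*(c + 3)*(c)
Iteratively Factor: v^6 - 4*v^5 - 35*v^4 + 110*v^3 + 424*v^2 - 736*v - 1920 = (v + 4)*(v^5 - 8*v^4 - 3*v^3 + 122*v^2 - 64*v - 480) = (v - 4)*(v + 4)*(v^4 - 4*v^3 - 19*v^2 + 46*v + 120) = (v - 4)^2*(v + 4)*(v^3 - 19*v - 30) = (v - 4)^2*(v + 3)*(v + 4)*(v^2 - 3*v - 10) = (v - 5)*(v - 4)^2*(v + 3)*(v + 4)*(v + 2)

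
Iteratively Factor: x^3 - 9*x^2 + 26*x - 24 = (x - 3)*(x^2 - 6*x + 8) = (x - 4)*(x - 3)*(x - 2)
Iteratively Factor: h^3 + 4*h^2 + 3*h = (h + 1)*(h^2 + 3*h) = h*(h + 1)*(h + 3)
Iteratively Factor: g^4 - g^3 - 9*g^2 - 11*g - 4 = (g + 1)*(g^3 - 2*g^2 - 7*g - 4) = (g - 4)*(g + 1)*(g^2 + 2*g + 1) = (g - 4)*(g + 1)^2*(g + 1)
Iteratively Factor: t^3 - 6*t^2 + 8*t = (t)*(t^2 - 6*t + 8) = t*(t - 4)*(t - 2)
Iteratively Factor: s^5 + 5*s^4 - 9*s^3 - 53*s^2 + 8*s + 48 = (s - 1)*(s^4 + 6*s^3 - 3*s^2 - 56*s - 48) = (s - 1)*(s + 1)*(s^3 + 5*s^2 - 8*s - 48) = (s - 3)*(s - 1)*(s + 1)*(s^2 + 8*s + 16) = (s - 3)*(s - 1)*(s + 1)*(s + 4)*(s + 4)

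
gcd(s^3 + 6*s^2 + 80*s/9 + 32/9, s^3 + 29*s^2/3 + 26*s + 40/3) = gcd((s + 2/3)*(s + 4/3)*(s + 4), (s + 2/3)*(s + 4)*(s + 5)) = s^2 + 14*s/3 + 8/3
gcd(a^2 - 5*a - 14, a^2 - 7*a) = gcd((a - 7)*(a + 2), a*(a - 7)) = a - 7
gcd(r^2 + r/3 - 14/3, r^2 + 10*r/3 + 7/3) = r + 7/3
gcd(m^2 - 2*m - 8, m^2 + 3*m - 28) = m - 4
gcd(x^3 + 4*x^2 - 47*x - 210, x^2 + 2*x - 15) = x + 5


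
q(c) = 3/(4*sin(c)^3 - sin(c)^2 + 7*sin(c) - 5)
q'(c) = 3*(-12*sin(c)^2*cos(c) + 2*sin(c)*cos(c) - 7*cos(c))/(4*sin(c)^3 - sin(c)^2 + 7*sin(c) - 5)^2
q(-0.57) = -0.31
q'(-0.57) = -0.31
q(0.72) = 9.16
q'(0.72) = -228.94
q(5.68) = -0.30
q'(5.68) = -0.30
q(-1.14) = -0.20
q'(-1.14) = -0.10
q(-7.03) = -0.26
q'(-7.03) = -0.23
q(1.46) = 0.61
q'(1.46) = -0.23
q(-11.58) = 1.22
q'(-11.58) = -3.73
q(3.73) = -0.30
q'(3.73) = 0.30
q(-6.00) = -0.99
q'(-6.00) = -2.31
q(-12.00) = -3.28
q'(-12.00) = -28.43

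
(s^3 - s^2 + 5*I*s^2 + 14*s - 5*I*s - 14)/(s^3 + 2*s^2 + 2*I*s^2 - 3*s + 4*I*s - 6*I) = (s^2 + 5*I*s + 14)/(s^2 + s*(3 + 2*I) + 6*I)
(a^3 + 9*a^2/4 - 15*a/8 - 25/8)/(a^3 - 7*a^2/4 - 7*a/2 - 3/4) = (8*a^2 + 10*a - 25)/(2*(4*a^2 - 11*a - 3))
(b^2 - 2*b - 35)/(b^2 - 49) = (b + 5)/(b + 7)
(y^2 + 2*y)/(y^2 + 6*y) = (y + 2)/(y + 6)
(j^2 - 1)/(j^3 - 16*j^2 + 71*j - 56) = (j + 1)/(j^2 - 15*j + 56)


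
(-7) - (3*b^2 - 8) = 1 - 3*b^2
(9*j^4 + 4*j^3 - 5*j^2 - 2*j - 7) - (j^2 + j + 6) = 9*j^4 + 4*j^3 - 6*j^2 - 3*j - 13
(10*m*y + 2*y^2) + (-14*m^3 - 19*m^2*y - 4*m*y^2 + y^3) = -14*m^3 - 19*m^2*y - 4*m*y^2 + 10*m*y + y^3 + 2*y^2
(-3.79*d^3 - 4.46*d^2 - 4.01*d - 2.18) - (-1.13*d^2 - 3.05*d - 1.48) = -3.79*d^3 - 3.33*d^2 - 0.96*d - 0.7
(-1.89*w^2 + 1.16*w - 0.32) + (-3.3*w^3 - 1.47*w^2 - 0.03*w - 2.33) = -3.3*w^3 - 3.36*w^2 + 1.13*w - 2.65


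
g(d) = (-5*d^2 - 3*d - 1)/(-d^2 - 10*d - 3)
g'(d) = (-10*d - 3)/(-d^2 - 10*d - 3) + (2*d + 10)*(-5*d^2 - 3*d - 1)/(-d^2 - 10*d - 3)^2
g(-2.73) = -1.79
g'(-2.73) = 0.96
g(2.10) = 1.03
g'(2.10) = 0.33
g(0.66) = 0.51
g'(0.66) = 0.38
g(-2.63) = -1.69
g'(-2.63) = 0.93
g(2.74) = 1.23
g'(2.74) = 0.30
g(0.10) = 0.34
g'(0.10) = 0.14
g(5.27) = 1.86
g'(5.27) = 0.21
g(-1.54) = -0.82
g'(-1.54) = 0.67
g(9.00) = 2.49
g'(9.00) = 0.13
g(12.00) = 2.84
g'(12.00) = 0.10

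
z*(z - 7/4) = z^2 - 7*z/4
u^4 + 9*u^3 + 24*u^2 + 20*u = u*(u + 2)^2*(u + 5)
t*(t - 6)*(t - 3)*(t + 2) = t^4 - 7*t^3 + 36*t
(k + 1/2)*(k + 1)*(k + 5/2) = k^3 + 4*k^2 + 17*k/4 + 5/4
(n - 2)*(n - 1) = n^2 - 3*n + 2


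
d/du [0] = 0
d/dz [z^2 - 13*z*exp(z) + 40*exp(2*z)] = -13*z*exp(z) + 2*z + 80*exp(2*z) - 13*exp(z)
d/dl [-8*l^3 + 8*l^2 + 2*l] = -24*l^2 + 16*l + 2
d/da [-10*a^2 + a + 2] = 1 - 20*a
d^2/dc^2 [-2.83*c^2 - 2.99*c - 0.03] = -5.66000000000000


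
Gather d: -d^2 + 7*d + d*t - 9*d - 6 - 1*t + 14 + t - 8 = -d^2 + d*(t - 2)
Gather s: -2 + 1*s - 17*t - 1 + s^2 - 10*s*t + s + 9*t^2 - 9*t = s^2 + s*(2 - 10*t) + 9*t^2 - 26*t - 3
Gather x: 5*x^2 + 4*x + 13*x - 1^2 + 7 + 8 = 5*x^2 + 17*x + 14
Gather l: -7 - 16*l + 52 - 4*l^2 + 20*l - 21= -4*l^2 + 4*l + 24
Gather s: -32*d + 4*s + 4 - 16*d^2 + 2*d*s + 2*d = -16*d^2 - 30*d + s*(2*d + 4) + 4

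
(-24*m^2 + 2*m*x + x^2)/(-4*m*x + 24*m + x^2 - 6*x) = (6*m + x)/(x - 6)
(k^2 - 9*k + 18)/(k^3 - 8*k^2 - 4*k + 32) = (k^2 - 9*k + 18)/(k^3 - 8*k^2 - 4*k + 32)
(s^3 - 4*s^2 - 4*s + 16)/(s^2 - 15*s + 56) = (s^3 - 4*s^2 - 4*s + 16)/(s^2 - 15*s + 56)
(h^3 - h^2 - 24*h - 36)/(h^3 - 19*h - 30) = (h - 6)/(h - 5)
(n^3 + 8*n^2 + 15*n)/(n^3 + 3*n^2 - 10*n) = (n + 3)/(n - 2)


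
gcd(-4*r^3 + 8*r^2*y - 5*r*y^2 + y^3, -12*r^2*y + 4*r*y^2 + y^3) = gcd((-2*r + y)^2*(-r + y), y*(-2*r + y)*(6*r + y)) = -2*r + y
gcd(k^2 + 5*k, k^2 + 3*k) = k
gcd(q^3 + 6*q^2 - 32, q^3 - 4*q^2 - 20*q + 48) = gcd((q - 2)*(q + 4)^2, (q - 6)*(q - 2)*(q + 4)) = q^2 + 2*q - 8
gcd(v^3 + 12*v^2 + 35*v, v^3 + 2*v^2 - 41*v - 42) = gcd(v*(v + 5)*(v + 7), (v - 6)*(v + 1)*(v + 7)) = v + 7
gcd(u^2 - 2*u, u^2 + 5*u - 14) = u - 2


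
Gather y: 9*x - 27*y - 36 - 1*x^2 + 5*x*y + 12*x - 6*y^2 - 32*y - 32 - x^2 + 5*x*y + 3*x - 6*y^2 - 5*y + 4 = -2*x^2 + 24*x - 12*y^2 + y*(10*x - 64) - 64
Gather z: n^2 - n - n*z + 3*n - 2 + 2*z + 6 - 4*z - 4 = n^2 + 2*n + z*(-n - 2)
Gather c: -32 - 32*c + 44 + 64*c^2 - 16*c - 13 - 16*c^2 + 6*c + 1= 48*c^2 - 42*c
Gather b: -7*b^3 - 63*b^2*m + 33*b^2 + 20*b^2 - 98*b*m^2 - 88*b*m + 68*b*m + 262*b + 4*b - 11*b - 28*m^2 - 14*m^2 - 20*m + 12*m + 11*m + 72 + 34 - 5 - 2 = -7*b^3 + b^2*(53 - 63*m) + b*(-98*m^2 - 20*m + 255) - 42*m^2 + 3*m + 99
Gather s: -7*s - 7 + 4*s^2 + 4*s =4*s^2 - 3*s - 7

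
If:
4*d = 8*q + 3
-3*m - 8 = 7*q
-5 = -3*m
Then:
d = -83/28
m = 5/3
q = -13/7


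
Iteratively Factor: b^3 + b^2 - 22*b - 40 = (b + 2)*(b^2 - b - 20) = (b - 5)*(b + 2)*(b + 4)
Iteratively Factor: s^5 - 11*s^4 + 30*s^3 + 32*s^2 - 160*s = (s - 4)*(s^4 - 7*s^3 + 2*s^2 + 40*s) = (s - 4)*(s + 2)*(s^3 - 9*s^2 + 20*s) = s*(s - 4)*(s + 2)*(s^2 - 9*s + 20) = s*(s - 4)^2*(s + 2)*(s - 5)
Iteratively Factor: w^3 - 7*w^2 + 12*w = (w - 4)*(w^2 - 3*w) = w*(w - 4)*(w - 3)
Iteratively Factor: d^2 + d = (d + 1)*(d)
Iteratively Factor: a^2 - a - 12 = (a - 4)*(a + 3)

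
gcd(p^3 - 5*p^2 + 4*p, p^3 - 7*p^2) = p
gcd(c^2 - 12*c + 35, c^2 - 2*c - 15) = c - 5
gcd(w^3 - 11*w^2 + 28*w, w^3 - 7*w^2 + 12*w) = w^2 - 4*w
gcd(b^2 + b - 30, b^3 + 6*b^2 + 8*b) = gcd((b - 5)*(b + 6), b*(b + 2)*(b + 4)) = 1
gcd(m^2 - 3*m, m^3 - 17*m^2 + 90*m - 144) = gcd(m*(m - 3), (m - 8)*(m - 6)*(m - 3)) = m - 3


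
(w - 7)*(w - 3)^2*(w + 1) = w^4 - 12*w^3 + 38*w^2 - 12*w - 63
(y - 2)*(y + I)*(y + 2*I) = y^3 - 2*y^2 + 3*I*y^2 - 2*y - 6*I*y + 4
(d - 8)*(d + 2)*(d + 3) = d^3 - 3*d^2 - 34*d - 48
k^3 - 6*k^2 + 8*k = k*(k - 4)*(k - 2)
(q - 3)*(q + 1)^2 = q^3 - q^2 - 5*q - 3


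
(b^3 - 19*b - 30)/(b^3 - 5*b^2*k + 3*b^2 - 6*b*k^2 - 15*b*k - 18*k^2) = (b^2 - 3*b - 10)/(b^2 - 5*b*k - 6*k^2)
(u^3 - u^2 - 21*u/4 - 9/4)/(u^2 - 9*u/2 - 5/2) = (2*u^2 - 3*u - 9)/(2*(u - 5))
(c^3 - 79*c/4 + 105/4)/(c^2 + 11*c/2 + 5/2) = (4*c^2 - 20*c + 21)/(2*(2*c + 1))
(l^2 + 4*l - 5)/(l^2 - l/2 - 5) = 2*(-l^2 - 4*l + 5)/(-2*l^2 + l + 10)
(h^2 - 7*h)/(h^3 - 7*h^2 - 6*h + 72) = h*(h - 7)/(h^3 - 7*h^2 - 6*h + 72)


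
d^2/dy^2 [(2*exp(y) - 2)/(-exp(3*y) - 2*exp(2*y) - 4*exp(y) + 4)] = (-8*exp(5*y) + 6*exp(4*y) + 68*exp(3*y) - 40*exp(2*y) + 24*exp(y) + 64)*exp(2*y)/(exp(9*y) + 6*exp(8*y) + 24*exp(7*y) + 44*exp(6*y) + 48*exp(5*y) - 48*exp(4*y) - 80*exp(3*y) - 96*exp(2*y) + 192*exp(y) - 64)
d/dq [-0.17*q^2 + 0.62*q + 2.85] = 0.62 - 0.34*q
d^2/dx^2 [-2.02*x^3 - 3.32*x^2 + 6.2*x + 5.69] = -12.12*x - 6.64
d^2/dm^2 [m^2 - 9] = 2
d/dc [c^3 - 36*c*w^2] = 3*c^2 - 36*w^2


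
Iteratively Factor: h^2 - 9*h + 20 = (h - 5)*(h - 4)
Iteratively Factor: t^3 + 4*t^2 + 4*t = (t)*(t^2 + 4*t + 4) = t*(t + 2)*(t + 2)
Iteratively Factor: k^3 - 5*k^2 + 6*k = (k)*(k^2 - 5*k + 6) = k*(k - 2)*(k - 3)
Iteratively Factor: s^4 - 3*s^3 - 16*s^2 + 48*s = (s - 4)*(s^3 + s^2 - 12*s) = s*(s - 4)*(s^2 + s - 12) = s*(s - 4)*(s - 3)*(s + 4)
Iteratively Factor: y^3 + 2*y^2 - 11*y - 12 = (y + 1)*(y^2 + y - 12) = (y + 1)*(y + 4)*(y - 3)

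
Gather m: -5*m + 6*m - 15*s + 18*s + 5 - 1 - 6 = m + 3*s - 2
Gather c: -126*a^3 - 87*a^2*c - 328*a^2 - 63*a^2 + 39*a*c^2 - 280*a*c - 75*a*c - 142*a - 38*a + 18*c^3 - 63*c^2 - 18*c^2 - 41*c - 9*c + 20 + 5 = -126*a^3 - 391*a^2 - 180*a + 18*c^3 + c^2*(39*a - 81) + c*(-87*a^2 - 355*a - 50) + 25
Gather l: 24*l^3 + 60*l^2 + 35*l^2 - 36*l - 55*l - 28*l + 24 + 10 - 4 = 24*l^3 + 95*l^2 - 119*l + 30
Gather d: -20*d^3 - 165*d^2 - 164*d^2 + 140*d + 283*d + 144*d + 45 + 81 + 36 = -20*d^3 - 329*d^2 + 567*d + 162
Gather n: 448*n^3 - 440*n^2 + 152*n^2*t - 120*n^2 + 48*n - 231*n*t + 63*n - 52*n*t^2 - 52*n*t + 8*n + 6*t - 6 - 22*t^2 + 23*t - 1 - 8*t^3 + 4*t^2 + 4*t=448*n^3 + n^2*(152*t - 560) + n*(-52*t^2 - 283*t + 119) - 8*t^3 - 18*t^2 + 33*t - 7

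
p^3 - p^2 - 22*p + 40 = (p - 4)*(p - 2)*(p + 5)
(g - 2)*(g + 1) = g^2 - g - 2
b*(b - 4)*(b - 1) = b^3 - 5*b^2 + 4*b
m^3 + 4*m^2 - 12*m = m*(m - 2)*(m + 6)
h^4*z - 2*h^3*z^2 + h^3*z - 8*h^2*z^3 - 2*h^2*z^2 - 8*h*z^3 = h*(h - 4*z)*(h + 2*z)*(h*z + z)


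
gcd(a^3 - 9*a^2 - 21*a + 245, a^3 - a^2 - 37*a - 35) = a^2 - 2*a - 35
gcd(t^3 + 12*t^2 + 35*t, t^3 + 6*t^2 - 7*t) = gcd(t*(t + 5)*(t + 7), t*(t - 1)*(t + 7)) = t^2 + 7*t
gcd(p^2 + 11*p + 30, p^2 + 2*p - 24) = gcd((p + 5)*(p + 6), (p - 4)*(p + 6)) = p + 6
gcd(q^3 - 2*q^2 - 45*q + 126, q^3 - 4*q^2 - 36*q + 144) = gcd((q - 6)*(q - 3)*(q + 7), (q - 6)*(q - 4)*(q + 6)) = q - 6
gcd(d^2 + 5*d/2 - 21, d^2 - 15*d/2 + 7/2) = 1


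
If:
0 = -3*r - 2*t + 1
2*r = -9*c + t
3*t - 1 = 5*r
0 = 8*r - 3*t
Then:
No Solution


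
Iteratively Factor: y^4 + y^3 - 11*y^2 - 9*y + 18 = (y + 3)*(y^3 - 2*y^2 - 5*y + 6) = (y + 2)*(y + 3)*(y^2 - 4*y + 3) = (y - 1)*(y + 2)*(y + 3)*(y - 3)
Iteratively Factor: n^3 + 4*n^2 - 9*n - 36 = (n + 3)*(n^2 + n - 12) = (n + 3)*(n + 4)*(n - 3)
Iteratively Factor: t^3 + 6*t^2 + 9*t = (t + 3)*(t^2 + 3*t) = t*(t + 3)*(t + 3)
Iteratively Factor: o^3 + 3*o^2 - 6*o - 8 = (o + 4)*(o^2 - o - 2) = (o - 2)*(o + 4)*(o + 1)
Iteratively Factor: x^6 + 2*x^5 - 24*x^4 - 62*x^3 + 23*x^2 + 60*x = (x + 3)*(x^5 - x^4 - 21*x^3 + x^2 + 20*x) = (x - 5)*(x + 3)*(x^4 + 4*x^3 - x^2 - 4*x) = x*(x - 5)*(x + 3)*(x^3 + 4*x^2 - x - 4) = x*(x - 5)*(x + 3)*(x + 4)*(x^2 - 1) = x*(x - 5)*(x + 1)*(x + 3)*(x + 4)*(x - 1)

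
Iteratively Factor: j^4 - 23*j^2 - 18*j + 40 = (j + 4)*(j^3 - 4*j^2 - 7*j + 10) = (j + 2)*(j + 4)*(j^2 - 6*j + 5) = (j - 1)*(j + 2)*(j + 4)*(j - 5)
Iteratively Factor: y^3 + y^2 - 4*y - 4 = (y + 2)*(y^2 - y - 2) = (y - 2)*(y + 2)*(y + 1)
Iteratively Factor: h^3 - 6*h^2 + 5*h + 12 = (h + 1)*(h^2 - 7*h + 12) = (h - 3)*(h + 1)*(h - 4)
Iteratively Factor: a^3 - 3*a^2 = (a)*(a^2 - 3*a) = a*(a - 3)*(a)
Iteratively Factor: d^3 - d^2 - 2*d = (d)*(d^2 - d - 2) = d*(d - 2)*(d + 1)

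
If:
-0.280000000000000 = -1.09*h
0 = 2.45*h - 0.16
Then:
No Solution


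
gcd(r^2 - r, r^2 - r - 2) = 1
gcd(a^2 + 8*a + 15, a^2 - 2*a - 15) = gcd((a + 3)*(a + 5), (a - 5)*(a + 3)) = a + 3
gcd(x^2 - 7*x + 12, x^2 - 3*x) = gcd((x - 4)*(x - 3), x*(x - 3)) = x - 3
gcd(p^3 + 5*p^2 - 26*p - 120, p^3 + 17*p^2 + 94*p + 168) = p^2 + 10*p + 24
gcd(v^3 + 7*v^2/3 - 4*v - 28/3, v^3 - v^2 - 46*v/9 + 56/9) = v^2 + v/3 - 14/3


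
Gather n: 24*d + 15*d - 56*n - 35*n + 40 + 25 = 39*d - 91*n + 65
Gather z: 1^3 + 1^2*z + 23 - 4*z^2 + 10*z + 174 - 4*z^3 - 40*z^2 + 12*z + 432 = -4*z^3 - 44*z^2 + 23*z + 630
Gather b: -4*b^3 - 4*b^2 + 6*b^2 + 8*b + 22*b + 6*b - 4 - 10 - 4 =-4*b^3 + 2*b^2 + 36*b - 18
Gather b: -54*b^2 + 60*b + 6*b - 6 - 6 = -54*b^2 + 66*b - 12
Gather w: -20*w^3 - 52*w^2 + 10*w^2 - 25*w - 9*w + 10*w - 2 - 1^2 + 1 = -20*w^3 - 42*w^2 - 24*w - 2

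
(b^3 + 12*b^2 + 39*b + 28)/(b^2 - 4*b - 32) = (b^2 + 8*b + 7)/(b - 8)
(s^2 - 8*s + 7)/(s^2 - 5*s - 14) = (s - 1)/(s + 2)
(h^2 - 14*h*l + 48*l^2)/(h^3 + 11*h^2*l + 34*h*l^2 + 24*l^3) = (h^2 - 14*h*l + 48*l^2)/(h^3 + 11*h^2*l + 34*h*l^2 + 24*l^3)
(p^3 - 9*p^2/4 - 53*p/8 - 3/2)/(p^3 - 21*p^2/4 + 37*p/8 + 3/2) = (2*p + 3)/(2*p - 3)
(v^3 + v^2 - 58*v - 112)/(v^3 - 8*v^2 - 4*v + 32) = (v + 7)/(v - 2)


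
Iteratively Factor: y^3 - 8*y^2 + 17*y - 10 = (y - 1)*(y^2 - 7*y + 10) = (y - 2)*(y - 1)*(y - 5)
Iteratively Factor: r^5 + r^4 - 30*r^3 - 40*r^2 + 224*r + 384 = (r - 4)*(r^4 + 5*r^3 - 10*r^2 - 80*r - 96) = (r - 4)^2*(r^3 + 9*r^2 + 26*r + 24) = (r - 4)^2*(r + 2)*(r^2 + 7*r + 12) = (r - 4)^2*(r + 2)*(r + 3)*(r + 4)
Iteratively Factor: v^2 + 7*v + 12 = (v + 3)*(v + 4)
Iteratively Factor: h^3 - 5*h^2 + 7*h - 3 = (h - 3)*(h^2 - 2*h + 1) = (h - 3)*(h - 1)*(h - 1)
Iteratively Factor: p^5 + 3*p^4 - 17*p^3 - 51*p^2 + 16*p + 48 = (p + 4)*(p^4 - p^3 - 13*p^2 + p + 12) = (p + 1)*(p + 4)*(p^3 - 2*p^2 - 11*p + 12) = (p - 1)*(p + 1)*(p + 4)*(p^2 - p - 12) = (p - 1)*(p + 1)*(p + 3)*(p + 4)*(p - 4)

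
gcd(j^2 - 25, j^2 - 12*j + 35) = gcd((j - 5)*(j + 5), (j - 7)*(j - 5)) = j - 5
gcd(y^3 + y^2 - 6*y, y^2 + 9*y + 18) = y + 3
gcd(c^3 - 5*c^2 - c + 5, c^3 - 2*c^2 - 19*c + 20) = c^2 - 6*c + 5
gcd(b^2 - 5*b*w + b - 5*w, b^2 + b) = b + 1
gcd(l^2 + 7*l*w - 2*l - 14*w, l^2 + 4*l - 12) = l - 2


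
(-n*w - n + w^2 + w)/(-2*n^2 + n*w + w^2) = (w + 1)/(2*n + w)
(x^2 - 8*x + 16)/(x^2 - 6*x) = (x^2 - 8*x + 16)/(x*(x - 6))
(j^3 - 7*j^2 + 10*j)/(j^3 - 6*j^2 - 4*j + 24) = j*(j - 5)/(j^2 - 4*j - 12)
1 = 1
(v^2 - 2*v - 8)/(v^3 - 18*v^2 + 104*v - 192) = (v + 2)/(v^2 - 14*v + 48)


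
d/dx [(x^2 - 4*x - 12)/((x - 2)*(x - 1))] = (x^2 + 28*x - 44)/(x^4 - 6*x^3 + 13*x^2 - 12*x + 4)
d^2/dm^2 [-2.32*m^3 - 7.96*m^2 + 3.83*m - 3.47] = -13.92*m - 15.92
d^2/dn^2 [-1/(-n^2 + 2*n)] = 2*(-n*(n - 2) + 4*(n - 1)^2)/(n^3*(n - 2)^3)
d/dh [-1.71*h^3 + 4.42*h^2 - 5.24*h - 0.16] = -5.13*h^2 + 8.84*h - 5.24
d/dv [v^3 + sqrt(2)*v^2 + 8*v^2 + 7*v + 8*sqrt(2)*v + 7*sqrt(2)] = 3*v^2 + 2*sqrt(2)*v + 16*v + 7 + 8*sqrt(2)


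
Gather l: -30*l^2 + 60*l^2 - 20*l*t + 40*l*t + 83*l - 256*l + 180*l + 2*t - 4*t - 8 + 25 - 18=30*l^2 + l*(20*t + 7) - 2*t - 1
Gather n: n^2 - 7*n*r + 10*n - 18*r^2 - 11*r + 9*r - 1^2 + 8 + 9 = n^2 + n*(10 - 7*r) - 18*r^2 - 2*r + 16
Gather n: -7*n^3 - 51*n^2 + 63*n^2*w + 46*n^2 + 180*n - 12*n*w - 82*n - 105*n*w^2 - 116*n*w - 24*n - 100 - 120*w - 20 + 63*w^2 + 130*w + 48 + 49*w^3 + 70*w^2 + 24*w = -7*n^3 + n^2*(63*w - 5) + n*(-105*w^2 - 128*w + 74) + 49*w^3 + 133*w^2 + 34*w - 72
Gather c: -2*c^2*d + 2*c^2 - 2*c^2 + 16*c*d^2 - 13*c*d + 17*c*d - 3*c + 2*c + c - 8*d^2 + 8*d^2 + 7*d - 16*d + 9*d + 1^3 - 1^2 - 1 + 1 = -2*c^2*d + c*(16*d^2 + 4*d)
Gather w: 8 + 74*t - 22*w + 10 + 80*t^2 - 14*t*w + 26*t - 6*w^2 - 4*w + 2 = 80*t^2 + 100*t - 6*w^2 + w*(-14*t - 26) + 20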